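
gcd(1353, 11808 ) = 123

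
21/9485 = 3/1355 = 0.00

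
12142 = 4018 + 8124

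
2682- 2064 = 618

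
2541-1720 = 821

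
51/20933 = 51/20933 = 0.00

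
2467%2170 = 297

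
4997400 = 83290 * 60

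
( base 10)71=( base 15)4B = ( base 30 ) 2b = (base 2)1000111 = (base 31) 29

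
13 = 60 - 47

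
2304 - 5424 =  - 3120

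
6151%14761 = 6151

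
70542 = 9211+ 61331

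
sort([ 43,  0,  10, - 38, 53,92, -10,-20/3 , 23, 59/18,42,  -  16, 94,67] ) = [ - 38, - 16, - 10, - 20/3,0, 59/18,10,23,42,43,53,67,92,94 ] 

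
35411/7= 5058  +  5/7 = 5058.71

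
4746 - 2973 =1773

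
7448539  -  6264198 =1184341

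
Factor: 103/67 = 67^( - 1)*103^1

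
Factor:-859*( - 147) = 3^1*7^2*859^1  =  126273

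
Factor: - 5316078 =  - 2^1*3^1*886013^1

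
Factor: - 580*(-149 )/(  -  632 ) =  - 21605/158   =  - 2^(- 1)*5^1 * 29^1*79^( - 1)*149^1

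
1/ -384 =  - 1 + 383/384 = - 0.00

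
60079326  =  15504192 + 44575134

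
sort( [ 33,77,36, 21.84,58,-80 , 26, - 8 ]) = [-80, - 8, 21.84, 26, 33 , 36,  58, 77 ] 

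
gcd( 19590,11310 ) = 30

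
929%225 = 29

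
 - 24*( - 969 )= 23256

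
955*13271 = 12673805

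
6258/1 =6258 = 6258.00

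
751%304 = 143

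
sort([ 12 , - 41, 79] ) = [ - 41,  12,79] 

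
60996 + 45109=106105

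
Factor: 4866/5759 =2^1* 3^1*13^(-1)*443^( - 1)*811^1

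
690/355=1 + 67/71 = 1.94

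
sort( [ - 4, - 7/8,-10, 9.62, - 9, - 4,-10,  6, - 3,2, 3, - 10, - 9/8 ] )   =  [ - 10, - 10 , - 10, - 9,- 4, -4, - 3, - 9/8, - 7/8, 2,  3, 6, 9.62]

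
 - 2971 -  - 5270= 2299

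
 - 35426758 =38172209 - 73598967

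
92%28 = 8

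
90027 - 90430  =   - 403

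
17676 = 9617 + 8059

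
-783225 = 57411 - 840636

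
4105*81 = 332505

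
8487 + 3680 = 12167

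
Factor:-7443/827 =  - 3^2=- 9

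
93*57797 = 5375121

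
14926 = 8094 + 6832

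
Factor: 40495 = 5^1 * 7^1*13^1*89^1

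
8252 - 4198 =4054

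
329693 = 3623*91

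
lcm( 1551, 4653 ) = 4653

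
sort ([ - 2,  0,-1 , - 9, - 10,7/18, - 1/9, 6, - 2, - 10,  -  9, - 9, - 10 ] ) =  [ - 10, - 10, - 10,-9,-9, - 9, - 2, - 2, - 1, - 1/9,0,7/18,6]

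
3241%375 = 241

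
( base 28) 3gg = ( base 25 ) 4cg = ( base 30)33Q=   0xB00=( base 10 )2816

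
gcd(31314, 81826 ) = 2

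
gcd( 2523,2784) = 87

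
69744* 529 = 36894576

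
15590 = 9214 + 6376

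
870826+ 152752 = 1023578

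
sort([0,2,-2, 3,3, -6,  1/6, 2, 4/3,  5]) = [ - 6, - 2, 0,1/6, 4/3, 2,2,  3,3, 5] 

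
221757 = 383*579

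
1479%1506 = 1479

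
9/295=9/295 = 0.03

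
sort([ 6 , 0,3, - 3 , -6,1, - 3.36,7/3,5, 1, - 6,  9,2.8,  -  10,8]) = [-10,-6,- 6, - 3.36,  -  3, 0,1,1,7/3, 2.8,  3,5, 6, 8  ,  9]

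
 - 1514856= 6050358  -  7565214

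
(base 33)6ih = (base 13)3338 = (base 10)7145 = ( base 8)15751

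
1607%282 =197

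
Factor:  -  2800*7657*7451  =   - 2^4*5^2*7^1*13^1*19^1*31^1*7451^1 = - 159746459600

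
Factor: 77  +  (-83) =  - 2^1*3^1 = - 6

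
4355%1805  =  745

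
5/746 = 5/746 = 0.01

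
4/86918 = 2/43459  =  0.00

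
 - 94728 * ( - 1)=94728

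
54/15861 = 18/5287 = 0.00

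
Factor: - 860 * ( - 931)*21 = 2^2 * 3^1 * 5^1* 7^3 * 19^1 * 43^1 = 16813860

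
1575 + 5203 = 6778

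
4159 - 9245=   -  5086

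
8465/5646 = 8465/5646 = 1.50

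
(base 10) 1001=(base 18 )31b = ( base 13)5c0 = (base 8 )1751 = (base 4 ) 33221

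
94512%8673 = 7782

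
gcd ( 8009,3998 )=1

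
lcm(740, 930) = 68820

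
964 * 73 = 70372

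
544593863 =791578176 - 246984313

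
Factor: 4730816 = 2^6 * 193^1 *383^1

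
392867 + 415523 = 808390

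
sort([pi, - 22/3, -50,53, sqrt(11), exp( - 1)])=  [ - 50, - 22/3, exp( - 1),  pi, sqrt ( 11 ),53 ] 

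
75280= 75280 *1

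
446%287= 159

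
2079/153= 13 +10/17 = 13.59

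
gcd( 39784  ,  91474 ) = 2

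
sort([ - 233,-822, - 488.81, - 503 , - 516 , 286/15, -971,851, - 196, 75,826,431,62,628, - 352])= [ - 971 , - 822,  -  516, - 503, - 488.81, - 352, - 233, - 196, 286/15,  62, 75,431, 628, 826, 851]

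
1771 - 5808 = -4037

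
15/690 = 1/46=0.02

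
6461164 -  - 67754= 6528918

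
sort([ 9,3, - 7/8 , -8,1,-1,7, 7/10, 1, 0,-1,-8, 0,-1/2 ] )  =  [-8,-8, -1, - 1,-7/8, - 1/2,0, 0, 7/10, 1, 1, 3,7, 9]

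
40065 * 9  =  360585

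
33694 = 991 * 34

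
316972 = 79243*4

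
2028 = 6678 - 4650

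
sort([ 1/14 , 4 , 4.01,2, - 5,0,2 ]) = [-5,0, 1/14, 2, 2,4,4.01]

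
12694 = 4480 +8214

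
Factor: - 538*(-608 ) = 327104 = 2^6*19^1*269^1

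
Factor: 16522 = 2^1*11^1*751^1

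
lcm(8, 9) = 72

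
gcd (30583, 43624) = 7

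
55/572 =5/52  =  0.10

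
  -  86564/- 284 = 304 + 57/71 = 304.80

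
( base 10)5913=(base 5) 142123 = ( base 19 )G74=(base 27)830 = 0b1011100011001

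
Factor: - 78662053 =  - 97^1 * 810949^1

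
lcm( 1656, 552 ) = 1656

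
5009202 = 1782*2811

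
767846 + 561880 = 1329726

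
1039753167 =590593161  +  449160006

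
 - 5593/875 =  - 799/125 =- 6.39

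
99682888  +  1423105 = 101105993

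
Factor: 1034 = 2^1 * 11^1 * 47^1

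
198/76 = 2 + 23/38 = 2.61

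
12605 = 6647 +5958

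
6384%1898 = 690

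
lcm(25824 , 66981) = 2143392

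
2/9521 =2/9521 = 0.00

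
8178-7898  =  280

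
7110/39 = 182 + 4/13=182.31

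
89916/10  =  44958/5 = 8991.60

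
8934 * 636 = 5682024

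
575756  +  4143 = 579899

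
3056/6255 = 3056/6255 = 0.49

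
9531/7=9531/7=1361.57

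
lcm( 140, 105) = 420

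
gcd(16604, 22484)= 28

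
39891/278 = 143 + 137/278 = 143.49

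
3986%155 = 111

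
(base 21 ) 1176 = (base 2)10011001111111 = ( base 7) 40506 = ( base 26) EF1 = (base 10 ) 9855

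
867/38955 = 289/12985 = 0.02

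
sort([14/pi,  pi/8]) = [pi/8,14/pi]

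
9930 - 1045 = 8885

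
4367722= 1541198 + 2826524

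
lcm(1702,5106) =5106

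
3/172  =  3/172=0.02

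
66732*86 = 5738952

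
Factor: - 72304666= -2^1*7^1*5164619^1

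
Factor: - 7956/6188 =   -  9/7 = - 3^2*7^( - 1) 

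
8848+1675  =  10523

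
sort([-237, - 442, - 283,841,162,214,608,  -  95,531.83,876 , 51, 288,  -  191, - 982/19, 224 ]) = [ - 442, - 283 ,  -  237,  -  191,- 95,-982/19,51,162, 214,224,288 , 531.83,608,841,876] 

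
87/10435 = 87/10435 = 0.01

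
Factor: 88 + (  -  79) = 3^2=9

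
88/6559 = 88/6559 = 0.01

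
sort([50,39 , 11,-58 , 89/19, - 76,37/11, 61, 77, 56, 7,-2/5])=[ - 76, - 58 , - 2/5,37/11,89/19, 7,  11, 39,50 , 56,61,77 ] 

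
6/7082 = 3/3541= 0.00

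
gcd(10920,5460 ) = 5460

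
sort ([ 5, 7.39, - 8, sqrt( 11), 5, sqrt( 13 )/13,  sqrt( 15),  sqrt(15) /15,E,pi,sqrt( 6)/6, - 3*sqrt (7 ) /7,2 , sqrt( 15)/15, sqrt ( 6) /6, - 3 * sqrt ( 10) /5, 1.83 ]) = [-8 , - 3*sqrt( 10)/5, - 3 * sqrt ( 7)/7, sqrt(15 ) /15, sqrt( 15)/15, sqrt( 13)/13,sqrt( 6 ) /6,sqrt( 6 )/6,1.83, 2, E,  pi,sqrt( 11),  sqrt( 15 ) , 5 , 5, 7.39 ] 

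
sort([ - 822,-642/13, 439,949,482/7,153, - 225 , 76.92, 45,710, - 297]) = [ - 822,-297, - 225 , - 642/13,45, 482/7, 76.92 , 153, 439, 710,949] 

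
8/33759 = 8/33759=0.00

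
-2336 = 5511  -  7847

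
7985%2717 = 2551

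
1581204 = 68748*23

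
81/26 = 3+3/26=3.12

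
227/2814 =227/2814=0.08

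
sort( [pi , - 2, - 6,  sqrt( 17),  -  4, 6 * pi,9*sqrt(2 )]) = [ - 6, - 4, - 2,pi , sqrt( 17 ) , 9*sqrt(2),6*pi] 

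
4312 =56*77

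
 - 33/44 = -1 + 1/4 = - 0.75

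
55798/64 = 27899/32 = 871.84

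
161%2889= 161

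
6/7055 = 6/7055 = 0.00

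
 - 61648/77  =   - 61648/77 = -  800.62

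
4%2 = 0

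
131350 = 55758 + 75592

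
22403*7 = 156821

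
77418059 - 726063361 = - 648645302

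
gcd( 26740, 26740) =26740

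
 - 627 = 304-931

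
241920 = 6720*36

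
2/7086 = 1/3543 = 0.00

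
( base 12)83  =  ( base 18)59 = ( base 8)143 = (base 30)39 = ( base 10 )99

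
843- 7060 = - 6217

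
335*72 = 24120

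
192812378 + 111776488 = 304588866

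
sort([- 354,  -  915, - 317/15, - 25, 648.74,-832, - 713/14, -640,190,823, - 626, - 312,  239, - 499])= [-915, - 832 , - 640,  -  626, - 499,  -  354, - 312, - 713/14, - 25, - 317/15,190,  239, 648.74,823]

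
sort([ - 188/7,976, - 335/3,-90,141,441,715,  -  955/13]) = [ - 335/3, - 90,- 955/13, - 188/7, 141,441,  715 , 976] 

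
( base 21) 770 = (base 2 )110010100010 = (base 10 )3234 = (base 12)1a56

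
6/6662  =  3/3331 = 0.00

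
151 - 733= - 582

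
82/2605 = 82/2605 = 0.03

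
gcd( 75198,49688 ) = 2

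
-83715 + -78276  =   - 161991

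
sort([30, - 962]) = [ - 962 , 30]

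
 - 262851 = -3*87617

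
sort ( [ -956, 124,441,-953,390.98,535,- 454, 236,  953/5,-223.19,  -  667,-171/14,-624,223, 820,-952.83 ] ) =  [  -  956, - 953, - 952.83,-667,  -  624,  -  454,  -  223.19, - 171/14, 124,  953/5, 223,236, 390.98,441,535,820 ] 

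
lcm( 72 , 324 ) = 648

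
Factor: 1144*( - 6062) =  - 2^4*7^1*11^1*13^1*433^1 = - 6934928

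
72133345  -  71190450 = 942895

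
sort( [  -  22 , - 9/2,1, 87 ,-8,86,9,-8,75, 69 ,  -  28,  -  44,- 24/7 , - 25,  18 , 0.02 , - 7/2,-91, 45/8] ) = [ - 91,-44, - 28, - 25, - 22,-8, - 8 ,  -  9/2,- 7/2 ,-24/7, 0.02,1,45/8  ,  9, 18,69 , 75,  86, 87 ] 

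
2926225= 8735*335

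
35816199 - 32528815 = 3287384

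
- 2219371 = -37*59983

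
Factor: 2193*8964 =2^2 * 3^4*17^1 * 43^1*83^1   =  19658052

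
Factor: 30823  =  13^1*2371^1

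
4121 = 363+3758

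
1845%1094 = 751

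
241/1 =241 = 241.00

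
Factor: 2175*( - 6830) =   -  2^1*3^1 * 5^3  *29^1*683^1  =  - 14855250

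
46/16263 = 46/16263 = 0.00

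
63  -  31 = 32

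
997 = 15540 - 14543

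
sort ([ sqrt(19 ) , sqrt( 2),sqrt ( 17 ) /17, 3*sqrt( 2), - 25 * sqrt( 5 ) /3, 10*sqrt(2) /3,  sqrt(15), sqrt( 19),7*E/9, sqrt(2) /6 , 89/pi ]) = [-25*sqrt(5)/3,sqrt(2) /6, sqrt( 17)/17,sqrt(2), 7*E/9,sqrt( 15), 3*sqrt (2),sqrt( 19 ),sqrt(19 ) , 10*sqrt( 2)/3,89/pi] 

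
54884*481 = 26399204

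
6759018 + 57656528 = 64415546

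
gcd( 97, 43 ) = 1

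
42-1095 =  - 1053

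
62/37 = 1+25/37 =1.68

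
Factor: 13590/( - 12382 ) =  - 45/41= -3^2*  5^1*41^( - 1)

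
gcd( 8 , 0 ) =8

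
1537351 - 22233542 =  - 20696191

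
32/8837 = 32/8837 = 0.00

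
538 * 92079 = 49538502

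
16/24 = 2/3=0.67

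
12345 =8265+4080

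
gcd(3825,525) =75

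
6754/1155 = 5 + 89/105 = 5.85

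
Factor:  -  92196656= - 2^4*1061^1 * 5431^1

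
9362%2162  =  714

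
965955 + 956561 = 1922516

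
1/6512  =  1/6512= 0.00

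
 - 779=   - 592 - 187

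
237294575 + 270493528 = 507788103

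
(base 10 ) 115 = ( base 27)47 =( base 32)3j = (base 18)67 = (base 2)1110011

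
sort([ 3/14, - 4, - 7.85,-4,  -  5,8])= [ - 7.85,-5,-4, - 4,3/14,8]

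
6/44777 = 6/44777 = 0.00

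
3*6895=20685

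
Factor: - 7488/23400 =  - 2^3* 5^( - 2) = - 8/25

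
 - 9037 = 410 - 9447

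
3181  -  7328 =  - 4147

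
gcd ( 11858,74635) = 11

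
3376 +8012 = 11388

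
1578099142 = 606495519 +971603623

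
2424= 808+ 1616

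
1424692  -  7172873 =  - 5748181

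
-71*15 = -1065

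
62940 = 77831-14891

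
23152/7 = 23152/7= 3307.43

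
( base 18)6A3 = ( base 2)100001001111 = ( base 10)2127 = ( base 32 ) 22F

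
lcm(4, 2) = 4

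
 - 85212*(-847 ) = 72174564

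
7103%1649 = 507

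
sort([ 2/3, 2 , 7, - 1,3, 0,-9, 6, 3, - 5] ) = [ - 9, -5, - 1,  0, 2/3, 2,3, 3,  6, 7]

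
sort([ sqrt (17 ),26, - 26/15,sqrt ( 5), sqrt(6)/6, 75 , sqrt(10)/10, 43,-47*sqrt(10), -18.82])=[ - 47*sqrt(10 ),-18.82, - 26/15,sqrt( 10)/10, sqrt ( 6 )/6, sqrt( 5 ), sqrt( 17), 26, 43, 75]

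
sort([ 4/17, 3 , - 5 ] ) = [-5,4/17,3] 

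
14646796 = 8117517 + 6529279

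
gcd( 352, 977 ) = 1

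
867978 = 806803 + 61175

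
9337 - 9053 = 284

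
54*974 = 52596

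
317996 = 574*554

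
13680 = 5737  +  7943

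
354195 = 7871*45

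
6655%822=79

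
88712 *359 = 31847608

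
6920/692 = 10 = 10.00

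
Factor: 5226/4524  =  67/58 = 2^( - 1)*29^( - 1)*67^1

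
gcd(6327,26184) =3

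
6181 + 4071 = 10252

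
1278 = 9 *142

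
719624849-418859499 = 300765350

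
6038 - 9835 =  - 3797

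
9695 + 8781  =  18476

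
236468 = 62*3814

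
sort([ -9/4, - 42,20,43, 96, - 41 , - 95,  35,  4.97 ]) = [ - 95, - 42,  -  41, -9/4,  4.97,20,35,43 , 96 ]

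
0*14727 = 0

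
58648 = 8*7331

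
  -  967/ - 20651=967/20651 = 0.05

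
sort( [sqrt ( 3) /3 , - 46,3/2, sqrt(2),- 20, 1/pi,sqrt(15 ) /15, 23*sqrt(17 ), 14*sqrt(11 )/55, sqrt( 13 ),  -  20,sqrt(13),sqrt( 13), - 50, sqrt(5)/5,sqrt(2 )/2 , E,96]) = [ - 50,  -  46, - 20, - 20 , sqrt( 15)/15 , 1/pi,sqrt( 5)/5,sqrt(3)/3 , sqrt(2)/2, 14*sqrt(11 )/55,sqrt(2),  3/2,E , sqrt(13 ) , sqrt(13 ) , sqrt(13), 23*sqrt ( 17 ),96]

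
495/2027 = 495/2027= 0.24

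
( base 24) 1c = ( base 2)100100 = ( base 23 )1D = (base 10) 36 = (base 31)15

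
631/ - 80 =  - 631/80 = - 7.89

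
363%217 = 146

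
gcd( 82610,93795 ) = 5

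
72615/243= 298  +  67/81 = 298.83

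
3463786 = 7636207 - 4172421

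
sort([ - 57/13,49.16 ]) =[ - 57/13 , 49.16 ] 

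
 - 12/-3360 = 1/280 = 0.00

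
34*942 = 32028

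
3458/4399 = 3458/4399 = 0.79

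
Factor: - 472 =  - 2^3*59^1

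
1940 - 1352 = 588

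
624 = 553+71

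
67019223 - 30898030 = 36121193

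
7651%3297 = 1057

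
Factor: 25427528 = 2^3*7^1*454063^1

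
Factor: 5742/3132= 11/6 = 2^( - 1)*3^ ( - 1 ) * 11^1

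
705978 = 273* 2586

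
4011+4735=8746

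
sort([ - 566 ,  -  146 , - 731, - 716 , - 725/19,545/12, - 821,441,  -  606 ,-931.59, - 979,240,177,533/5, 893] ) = [ - 979, - 931.59 , - 821, - 731, - 716,-606, -566, - 146, - 725/19, 545/12 , 533/5,177, 240,  441, 893] 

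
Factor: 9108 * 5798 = 52808184 = 2^3 * 3^2* 11^1 * 13^1*23^1*223^1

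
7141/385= 18 + 211/385 = 18.55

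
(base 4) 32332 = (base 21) 23d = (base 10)958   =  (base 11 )7A1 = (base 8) 1676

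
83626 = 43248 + 40378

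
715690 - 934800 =-219110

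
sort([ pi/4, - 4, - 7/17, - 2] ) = [- 4,-2 ,- 7/17,  pi/4]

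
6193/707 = 8  +  537/707  =  8.76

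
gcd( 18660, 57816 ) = 12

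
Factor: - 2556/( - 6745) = 2^2*3^2*5^(-1 )*19^ ( -1) = 36/95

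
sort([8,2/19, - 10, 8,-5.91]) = [ - 10, - 5.91,2/19,8,8]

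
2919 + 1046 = 3965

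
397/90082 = 397/90082 = 0.00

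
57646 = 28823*2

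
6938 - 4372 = 2566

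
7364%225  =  164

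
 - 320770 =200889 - 521659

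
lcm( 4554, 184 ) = 18216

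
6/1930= 3/965  =  0.00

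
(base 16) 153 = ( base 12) 243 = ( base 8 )523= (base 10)339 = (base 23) EH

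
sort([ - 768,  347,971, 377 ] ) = [ - 768,347,377, 971 ]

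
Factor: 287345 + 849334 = 1136679 = 3^1*378893^1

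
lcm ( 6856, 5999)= 47992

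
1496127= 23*65049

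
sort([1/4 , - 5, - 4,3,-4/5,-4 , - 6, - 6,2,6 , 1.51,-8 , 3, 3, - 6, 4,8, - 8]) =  [-8, - 8 , - 6, - 6, - 6, - 5, - 4, - 4, -4/5,1/4 , 1.51,2,3,3,3, 4 , 6, 8 ] 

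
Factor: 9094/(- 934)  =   - 467^(- 1)*4547^1 = - 4547/467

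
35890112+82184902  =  118075014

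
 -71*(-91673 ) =6508783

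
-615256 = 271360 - 886616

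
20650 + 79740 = 100390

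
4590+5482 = 10072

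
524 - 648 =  - 124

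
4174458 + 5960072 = 10134530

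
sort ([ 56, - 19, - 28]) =[  -  28, - 19,56]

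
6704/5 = 6704/5 = 1340.80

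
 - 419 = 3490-3909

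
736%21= 1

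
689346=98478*7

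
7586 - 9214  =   - 1628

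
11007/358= 11007/358 =30.75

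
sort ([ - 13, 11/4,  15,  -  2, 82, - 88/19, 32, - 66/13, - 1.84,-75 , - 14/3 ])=[-75, - 13, - 66/13, - 14/3, - 88/19, - 2, - 1.84,11/4, 15, 32,  82]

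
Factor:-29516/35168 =-2^(- 3)*7^( - 1)*47^1  =  -47/56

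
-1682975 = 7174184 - 8857159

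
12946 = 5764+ 7182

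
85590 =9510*9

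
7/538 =7/538 = 0.01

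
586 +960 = 1546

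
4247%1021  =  163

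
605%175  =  80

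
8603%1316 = 707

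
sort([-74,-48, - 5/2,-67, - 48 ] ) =[-74, - 67,  -  48, - 48,-5/2] 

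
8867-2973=5894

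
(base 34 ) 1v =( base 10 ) 65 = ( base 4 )1001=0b1000001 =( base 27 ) 2b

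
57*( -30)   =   - 1710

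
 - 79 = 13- 92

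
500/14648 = 125/3662 = 0.03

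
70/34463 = 70/34463 = 0.00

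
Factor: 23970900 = 2^2*3^1*5^2 * 79903^1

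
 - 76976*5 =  - 384880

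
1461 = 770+691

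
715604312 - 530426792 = 185177520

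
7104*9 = 63936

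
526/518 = 1 + 4/259 = 1.02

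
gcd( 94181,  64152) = 1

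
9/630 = 1/70 = 0.01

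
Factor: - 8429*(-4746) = 2^1*3^1*7^1*113^1*8429^1 = 40004034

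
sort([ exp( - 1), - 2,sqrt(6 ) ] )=[-2, exp( - 1 ), sqrt( 6 )]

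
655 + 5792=6447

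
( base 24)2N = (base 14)51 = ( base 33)25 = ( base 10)71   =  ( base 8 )107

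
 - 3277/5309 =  - 3277/5309 = - 0.62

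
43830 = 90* 487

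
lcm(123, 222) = 9102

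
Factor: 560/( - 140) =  - 2^2 = -4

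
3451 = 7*493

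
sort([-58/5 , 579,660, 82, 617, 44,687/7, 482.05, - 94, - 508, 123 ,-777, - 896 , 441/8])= [-896, - 777,-508 , - 94 , - 58/5 , 44,441/8, 82 , 687/7,123 , 482.05,  579, 617 , 660]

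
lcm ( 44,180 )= 1980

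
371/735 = 53/105 = 0.50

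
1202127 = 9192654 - 7990527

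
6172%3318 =2854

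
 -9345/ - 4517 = 2+311/4517=2.07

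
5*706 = 3530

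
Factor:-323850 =  -  2^1 * 3^1*5^2* 17^1*127^1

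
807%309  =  189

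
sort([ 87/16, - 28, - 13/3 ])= [-28, - 13/3,87/16 ]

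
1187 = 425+762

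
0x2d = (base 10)45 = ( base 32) 1d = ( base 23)1M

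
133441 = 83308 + 50133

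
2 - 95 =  -93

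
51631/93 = 555+ 16/93 = 555.17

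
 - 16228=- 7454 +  - 8774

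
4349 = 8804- 4455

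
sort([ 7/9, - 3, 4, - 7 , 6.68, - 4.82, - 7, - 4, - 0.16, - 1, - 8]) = [ - 8,-7, - 7,-4.82, - 4,-3, - 1, - 0.16,  7/9,  4 , 6.68]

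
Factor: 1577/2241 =3^( -3 )*19^1 = 19/27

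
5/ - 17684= - 1 + 17679/17684 = - 0.00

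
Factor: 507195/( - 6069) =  - 585/7 = - 3^2*5^1*7^( - 1) * 13^1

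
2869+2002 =4871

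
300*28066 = 8419800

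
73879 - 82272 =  - 8393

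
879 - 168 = 711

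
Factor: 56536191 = 3^3*19^1*191^1*577^1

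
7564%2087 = 1303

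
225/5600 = 9/224 = 0.04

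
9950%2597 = 2159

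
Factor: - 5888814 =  - 2^1*3^1 * 461^1*2129^1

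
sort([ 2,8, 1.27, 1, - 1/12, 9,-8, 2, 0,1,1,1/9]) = [ - 8,  -  1/12, 0,  1/9, 1, 1, 1,1.27,2 , 2,8, 9 ] 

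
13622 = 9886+3736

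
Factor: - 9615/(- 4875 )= 5^(- 2)*13^(  -  1)*641^1=641/325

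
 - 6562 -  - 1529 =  - 5033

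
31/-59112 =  - 1+ 59081/59112= -0.00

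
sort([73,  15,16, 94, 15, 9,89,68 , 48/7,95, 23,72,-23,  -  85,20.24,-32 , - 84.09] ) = [-85,-84.09, - 32, - 23, 48/7,9,15,  15 , 16, 20.24, 23  ,  68, 72, 73, 89, 94, 95]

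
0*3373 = 0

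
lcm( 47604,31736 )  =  95208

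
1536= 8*192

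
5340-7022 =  - 1682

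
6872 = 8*859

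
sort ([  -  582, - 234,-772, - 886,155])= [ -886, - 772, - 582, - 234,155]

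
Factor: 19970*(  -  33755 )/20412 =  - 337043675/10206= - 2^( - 1)*3^ ( - 6) * 5^2*7^(- 1)*43^1*157^1*1997^1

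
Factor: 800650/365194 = 400325/182597 = 5^2*17^( - 1 ) * 23^ (  -  1 )*67^1*239^1*467^( - 1)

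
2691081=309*8709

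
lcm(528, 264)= 528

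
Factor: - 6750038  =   -2^1*3375019^1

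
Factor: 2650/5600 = 53/112 = 2^( - 4) * 7^( - 1)*53^1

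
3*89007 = 267021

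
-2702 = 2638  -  5340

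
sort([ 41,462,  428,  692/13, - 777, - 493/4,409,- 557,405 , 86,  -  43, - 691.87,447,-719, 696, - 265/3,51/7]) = [ - 777, - 719, - 691.87, - 557, - 493/4, -265/3,-43, 51/7, 41, 692/13, 86, 405, 409,  428,447 , 462,696]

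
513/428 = 513/428 = 1.20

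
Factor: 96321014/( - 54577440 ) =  - 2^(-4)*3^(- 2)*5^( - 1)*17^1*71^1*151^( -1)*251^ ( - 1)*39901^1 =-48160507/27288720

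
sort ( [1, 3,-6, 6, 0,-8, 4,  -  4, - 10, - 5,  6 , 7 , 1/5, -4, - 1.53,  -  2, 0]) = [ - 10, - 8, - 6, - 5, - 4, - 4, - 2, -1.53, 0, 0, 1/5, 1, 3 , 4, 6,6,7 ] 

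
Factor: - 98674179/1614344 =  - 2^(  -  3)*3^1*373^( - 1)*541^( - 1)*797^1* 41269^1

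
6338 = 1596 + 4742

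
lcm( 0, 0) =0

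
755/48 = 755/48=15.73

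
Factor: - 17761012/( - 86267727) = 2^2*3^(  -  3 )*7^( - 1) * 13^(-1 )*35111^( - 1 )*4440253^1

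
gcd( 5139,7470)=9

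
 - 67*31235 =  - 2092745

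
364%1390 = 364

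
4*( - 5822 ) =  - 23288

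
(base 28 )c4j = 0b10010101000011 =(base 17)1g02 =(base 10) 9539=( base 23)I0H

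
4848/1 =4848 = 4848.00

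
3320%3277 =43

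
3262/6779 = 3262/6779 = 0.48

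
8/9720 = 1/1215 = 0.00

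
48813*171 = 8347023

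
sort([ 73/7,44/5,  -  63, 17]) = [ - 63, 44/5, 73/7 , 17] 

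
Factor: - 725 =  - 5^2*29^1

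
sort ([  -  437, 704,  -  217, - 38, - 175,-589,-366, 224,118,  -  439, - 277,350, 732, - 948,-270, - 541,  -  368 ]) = [-948,-589,-541,-439, - 437, - 368,- 366,  -  277 ,  -  270, - 217,-175,-38,118,224,350, 704 , 732 ] 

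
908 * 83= 75364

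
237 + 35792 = 36029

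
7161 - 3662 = 3499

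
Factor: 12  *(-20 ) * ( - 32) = 2^9 * 3^1*5^1= 7680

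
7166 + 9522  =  16688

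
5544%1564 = 852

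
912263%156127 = 131628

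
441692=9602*46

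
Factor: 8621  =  37^1*233^1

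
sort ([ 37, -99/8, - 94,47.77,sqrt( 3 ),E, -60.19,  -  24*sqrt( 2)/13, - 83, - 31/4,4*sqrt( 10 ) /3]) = [ -94, - 83, - 60.19, - 99/8, - 31/4, - 24*sqrt( 2)/13,sqrt ( 3 ),E, 4*sqrt( 10 )/3 , 37, 47.77]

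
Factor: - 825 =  - 3^1* 5^2 * 11^1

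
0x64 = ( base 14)72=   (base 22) 4c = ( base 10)100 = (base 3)10201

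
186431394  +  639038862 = 825470256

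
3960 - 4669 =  - 709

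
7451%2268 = 647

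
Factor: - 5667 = -3^1*1889^1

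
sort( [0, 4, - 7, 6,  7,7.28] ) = [-7,0,4,6,7, 7.28] 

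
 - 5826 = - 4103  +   - 1723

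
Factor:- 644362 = - 2^1*199^1*1619^1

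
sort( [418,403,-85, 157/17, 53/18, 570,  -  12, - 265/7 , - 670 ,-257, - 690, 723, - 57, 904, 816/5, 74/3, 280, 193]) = [ - 690,  -  670,- 257, - 85,- 57 , - 265/7, - 12, 53/18, 157/17, 74/3, 816/5, 193, 280, 403,  418,570,723, 904 ]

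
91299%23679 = 20262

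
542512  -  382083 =160429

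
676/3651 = 676/3651 = 0.19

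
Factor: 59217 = 3^1*19739^1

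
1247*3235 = 4034045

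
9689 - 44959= - 35270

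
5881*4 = 23524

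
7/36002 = 7/36002 = 0.00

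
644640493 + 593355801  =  1237996294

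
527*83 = 43741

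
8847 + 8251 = 17098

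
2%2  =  0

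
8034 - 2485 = 5549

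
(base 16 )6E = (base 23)4i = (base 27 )42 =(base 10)110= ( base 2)1101110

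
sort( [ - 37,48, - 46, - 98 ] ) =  [ - 98 , - 46 , - 37,48]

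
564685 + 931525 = 1496210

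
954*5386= 5138244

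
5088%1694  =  6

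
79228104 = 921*86024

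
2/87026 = 1/43513=0.00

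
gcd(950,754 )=2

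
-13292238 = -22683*586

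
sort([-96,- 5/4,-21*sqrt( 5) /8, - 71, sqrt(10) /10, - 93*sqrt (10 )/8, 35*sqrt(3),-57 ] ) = [  -  96, - 71, - 57, - 93*sqrt ( 10) /8, - 21*sqrt (5 )/8  , - 5/4 , sqrt(10) /10, 35*sqrt (3 )]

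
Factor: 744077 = 744077^1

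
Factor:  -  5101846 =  - 2^1*271^1*9413^1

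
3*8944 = 26832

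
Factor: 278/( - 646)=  - 139/323 = - 17^( - 1)*19^(  -  1 )*139^1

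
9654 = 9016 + 638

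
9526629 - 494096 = 9032533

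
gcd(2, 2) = 2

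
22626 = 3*7542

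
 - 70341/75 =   -  23447/25 = -  937.88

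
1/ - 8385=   -  1/8385=-0.00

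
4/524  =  1/131 = 0.01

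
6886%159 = 49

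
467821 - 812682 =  - 344861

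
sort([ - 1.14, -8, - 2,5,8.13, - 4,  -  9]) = [ - 9,  -  8,  -  4,-2, - 1.14, 5, 8.13]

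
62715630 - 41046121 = 21669509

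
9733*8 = 77864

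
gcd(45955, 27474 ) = 1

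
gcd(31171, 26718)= 4453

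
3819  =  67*57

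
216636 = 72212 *3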